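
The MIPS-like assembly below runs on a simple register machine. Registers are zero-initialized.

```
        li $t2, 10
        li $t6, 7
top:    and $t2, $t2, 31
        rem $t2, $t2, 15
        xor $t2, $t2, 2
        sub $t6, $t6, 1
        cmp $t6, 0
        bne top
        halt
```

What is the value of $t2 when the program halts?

li $t2, 10 → $t2=10
li $t6, 7 → $t6=7
and $t2, $t2, 31 → $t2=10&31=10
rem $t2, $t2, 15 → $t2=10%15=10
xor $t2, $t2, 2 → $t2=10^2=8
sub $t6, $t6, 1 → $t6=7-1=6
cmp $t6, 0  (cmp 6,0)
bne top: taken
and $t2, $t2, 31 → $t2=8&31=8
rem $t2, $t2, 15 → $t2=8%15=8
xor $t2, $t2, 2 → $t2=8^2=10
sub $t6, $t6, 1 → $t6=6-1=5
cmp $t6, 0  (cmp 5,0)
bne top: taken
and $t2, $t2, 31 → $t2=10&31=10
rem $t2, $t2, 15 → $t2=10%15=10
xor $t2, $t2, 2 → $t2=10^2=8
sub $t6, $t6, 1 → $t6=5-1=4
cmp $t6, 0  (cmp 4,0)
bne top: taken
and $t2, $t2, 31 → $t2=8&31=8
rem $t2, $t2, 15 → $t2=8%15=8
xor $t2, $t2, 2 → $t2=8^2=10
sub $t6, $t6, 1 → $t6=4-1=3
cmp $t6, 0  (cmp 3,0)
bne top: taken
and $t2, $t2, 31 → $t2=10&31=10
rem $t2, $t2, 15 → $t2=10%15=10
xor $t2, $t2, 2 → $t2=10^2=8
sub $t6, $t6, 1 → $t6=3-1=2
cmp $t6, 0  (cmp 2,0)
bne top: taken
and $t2, $t2, 31 → $t2=8&31=8
rem $t2, $t2, 15 → $t2=8%15=8
xor $t2, $t2, 2 → $t2=8^2=10
sub $t6, $t6, 1 → $t6=2-1=1
cmp $t6, 0  (cmp 1,0)
bne top: taken
and $t2, $t2, 31 → $t2=10&31=10
rem $t2, $t2, 15 → $t2=10%15=10
xor $t2, $t2, 2 → $t2=10^2=8
sub $t6, $t6, 1 → $t6=1-1=0
cmp $t6, 0  (cmp 0,0)
bne top: not taken
halt.

8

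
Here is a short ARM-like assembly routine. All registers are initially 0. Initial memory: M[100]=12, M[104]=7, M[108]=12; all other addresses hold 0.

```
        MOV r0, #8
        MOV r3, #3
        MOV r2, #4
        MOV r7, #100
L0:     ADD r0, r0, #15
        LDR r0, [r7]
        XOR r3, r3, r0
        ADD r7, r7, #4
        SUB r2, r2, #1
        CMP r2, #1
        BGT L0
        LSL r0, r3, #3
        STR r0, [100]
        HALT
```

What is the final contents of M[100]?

32

MOV r0, #8 → r0=8
MOV r3, #3 → r3=3
MOV r2, #4 → r2=4
MOV r7, #100 → r7=100
ADD r0, r0, #15 → r0=8+15=23
LDR r0, [r7] → r0=M[100]=12
XOR r3, r3, r0 → r3=3^12=15
ADD r7, r7, #4 → r7=100+4=104
SUB r2, r2, #1 → r2=4-1=3
CMP r2, #1  (cmp 3,1)
BGT L0: taken
ADD r0, r0, #15 → r0=12+15=27
LDR r0, [r7] → r0=M[104]=7
XOR r3, r3, r0 → r3=15^7=8
ADD r7, r7, #4 → r7=104+4=108
SUB r2, r2, #1 → r2=3-1=2
CMP r2, #1  (cmp 2,1)
BGT L0: taken
ADD r0, r0, #15 → r0=7+15=22
LDR r0, [r7] → r0=M[108]=12
XOR r3, r3, r0 → r3=8^12=4
ADD r7, r7, #4 → r7=108+4=112
SUB r2, r2, #1 → r2=2-1=1
CMP r2, #1  (cmp 1,1)
BGT L0: not taken
LSL r0, r3, #3 → r0=4<<3=32
STR r0, [100] → M[100]=32
halt.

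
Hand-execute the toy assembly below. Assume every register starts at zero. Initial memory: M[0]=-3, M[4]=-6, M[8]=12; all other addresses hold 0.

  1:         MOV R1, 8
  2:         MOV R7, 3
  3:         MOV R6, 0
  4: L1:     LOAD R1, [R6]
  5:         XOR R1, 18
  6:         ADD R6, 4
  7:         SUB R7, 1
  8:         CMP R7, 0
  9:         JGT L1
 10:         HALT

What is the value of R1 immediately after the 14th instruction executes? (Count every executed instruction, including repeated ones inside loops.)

-24

after MOV R1, 8: R1=8
after MOV R7, 3: R7=3
after MOV R6, 0: R6=0
after LOAD R1, [R6]: R1=M[0]=-3
after XOR R1, 18: R1=(-3)^18=-17
after ADD R6, 4: R6=0+4=4
after SUB R7, 1: R7=3-1=2
CMP R7, 0  (cmp 2,0)
JGT L1: taken
after LOAD R1, [R6]: R1=M[4]=-6
after XOR R1, 18: R1=(-6)^18=-24
after ADD R6, 4: R6=4+4=8
after SUB R7, 1: R7=2-1=1
CMP R7, 0  (cmp 1,0)
After step 14: R1 = -24.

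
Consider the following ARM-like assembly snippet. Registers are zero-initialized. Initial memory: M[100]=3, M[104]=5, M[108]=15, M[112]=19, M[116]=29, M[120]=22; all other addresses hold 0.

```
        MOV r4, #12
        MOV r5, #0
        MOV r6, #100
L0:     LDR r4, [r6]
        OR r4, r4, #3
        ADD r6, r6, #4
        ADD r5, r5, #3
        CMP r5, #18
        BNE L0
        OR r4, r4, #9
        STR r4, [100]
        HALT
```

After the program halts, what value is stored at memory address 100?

MOV r4, #12 → r4=12
MOV r5, #0 → r5=0
MOV r6, #100 → r6=100
LDR r4, [r6] → r4=M[100]=3
OR r4, r4, #3 → r4=3|3=3
ADD r6, r6, #4 → r6=100+4=104
ADD r5, r5, #3 → r5=0+3=3
CMP r5, #18  (cmp 3,18)
BNE L0: taken
LDR r4, [r6] → r4=M[104]=5
OR r4, r4, #3 → r4=5|3=7
ADD r6, r6, #4 → r6=104+4=108
ADD r5, r5, #3 → r5=3+3=6
CMP r5, #18  (cmp 6,18)
BNE L0: taken
LDR r4, [r6] → r4=M[108]=15
OR r4, r4, #3 → r4=15|3=15
ADD r6, r6, #4 → r6=108+4=112
ADD r5, r5, #3 → r5=6+3=9
CMP r5, #18  (cmp 9,18)
BNE L0: taken
LDR r4, [r6] → r4=M[112]=19
OR r4, r4, #3 → r4=19|3=19
ADD r6, r6, #4 → r6=112+4=116
ADD r5, r5, #3 → r5=9+3=12
CMP r5, #18  (cmp 12,18)
BNE L0: taken
LDR r4, [r6] → r4=M[116]=29
OR r4, r4, #3 → r4=29|3=31
ADD r6, r6, #4 → r6=116+4=120
ADD r5, r5, #3 → r5=12+3=15
CMP r5, #18  (cmp 15,18)
BNE L0: taken
LDR r4, [r6] → r4=M[120]=22
OR r4, r4, #3 → r4=22|3=23
ADD r6, r6, #4 → r6=120+4=124
ADD r5, r5, #3 → r5=15+3=18
CMP r5, #18  (cmp 18,18)
BNE L0: not taken
OR r4, r4, #9 → r4=23|9=31
STR r4, [100] → M[100]=31
halt.

31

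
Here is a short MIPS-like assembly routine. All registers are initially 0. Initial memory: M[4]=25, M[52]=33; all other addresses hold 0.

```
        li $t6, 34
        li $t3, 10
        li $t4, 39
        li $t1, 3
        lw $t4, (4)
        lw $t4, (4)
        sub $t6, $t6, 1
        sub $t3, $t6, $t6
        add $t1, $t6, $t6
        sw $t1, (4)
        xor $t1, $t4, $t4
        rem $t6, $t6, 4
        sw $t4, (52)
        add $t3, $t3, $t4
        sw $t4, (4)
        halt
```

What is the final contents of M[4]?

li $t6, 34 → $t6=34
li $t3, 10 → $t3=10
li $t4, 39 → $t4=39
li $t1, 3 → $t1=3
lw $t4, (4) → $t4=M[4]=25
lw $t4, (4) → $t4=M[4]=25
sub $t6, $t6, 1 → $t6=34-1=33
sub $t3, $t6, $t6 → $t3=33-33=0
add $t1, $t6, $t6 → $t1=33+33=66
sw $t1, (4) → M[4]=66
xor $t1, $t4, $t4 → $t1=25^25=0
rem $t6, $t6, 4 → $t6=33%4=1
sw $t4, (52) → M[52]=25
add $t3, $t3, $t4 → $t3=0+25=25
sw $t4, (4) → M[4]=25
halt.

25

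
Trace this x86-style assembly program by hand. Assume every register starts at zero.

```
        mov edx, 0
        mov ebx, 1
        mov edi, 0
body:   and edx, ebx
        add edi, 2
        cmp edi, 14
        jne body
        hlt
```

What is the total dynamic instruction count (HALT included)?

edx=0
ebx=1
edi=0
edx=0&1=0
edi=0+2=2
cmp edi, 14  (cmp 2,14)
jne body: taken
edx=0&1=0
edi=2+2=4
cmp edi, 14  (cmp 4,14)
jne body: taken
edx=0&1=0
edi=4+2=6
cmp edi, 14  (cmp 6,14)
jne body: taken
edx=0&1=0
edi=6+2=8
cmp edi, 14  (cmp 8,14)
jne body: taken
edx=0&1=0
edi=8+2=10
cmp edi, 14  (cmp 10,14)
jne body: taken
edx=0&1=0
edi=10+2=12
cmp edi, 14  (cmp 12,14)
jne body: taken
edx=0&1=0
edi=12+2=14
cmp edi, 14  (cmp 14,14)
jne body: not taken
halt.
Total executed instructions: 32.

32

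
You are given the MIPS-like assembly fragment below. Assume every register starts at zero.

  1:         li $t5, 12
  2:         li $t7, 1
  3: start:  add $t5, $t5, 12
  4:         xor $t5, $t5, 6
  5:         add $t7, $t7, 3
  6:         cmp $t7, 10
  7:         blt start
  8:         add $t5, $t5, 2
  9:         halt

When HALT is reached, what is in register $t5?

$t5=12
$t7=1
$t5=12+12=24
$t5=24^6=30
$t7=1+3=4
cmp $t7, 10  (cmp 4,10)
blt start: taken
$t5=30+12=42
$t5=42^6=44
$t7=4+3=7
cmp $t7, 10  (cmp 7,10)
blt start: taken
$t5=44+12=56
$t5=56^6=62
$t7=7+3=10
cmp $t7, 10  (cmp 10,10)
blt start: not taken
$t5=62+2=64
halt.

64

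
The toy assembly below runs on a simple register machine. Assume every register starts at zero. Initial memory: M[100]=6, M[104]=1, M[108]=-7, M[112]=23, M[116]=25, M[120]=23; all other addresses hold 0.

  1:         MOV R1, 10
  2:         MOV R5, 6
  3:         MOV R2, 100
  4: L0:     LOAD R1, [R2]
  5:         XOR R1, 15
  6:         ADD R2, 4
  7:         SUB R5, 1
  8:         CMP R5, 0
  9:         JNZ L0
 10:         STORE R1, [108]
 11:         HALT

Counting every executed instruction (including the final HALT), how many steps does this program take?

41

R1=10
R5=6
R2=100
R1=M[100]=6
R1=6^15=9
R2=100+4=104
R5=6-1=5
CMP R5, 0  (cmp 5,0)
JNZ L0: taken
R1=M[104]=1
R1=1^15=14
R2=104+4=108
R5=5-1=4
CMP R5, 0  (cmp 4,0)
JNZ L0: taken
R1=M[108]=-7
R1=(-7)^15=-10
R2=108+4=112
R5=4-1=3
CMP R5, 0  (cmp 3,0)
JNZ L0: taken
R1=M[112]=23
R1=23^15=24
R2=112+4=116
R5=3-1=2
CMP R5, 0  (cmp 2,0)
JNZ L0: taken
R1=M[116]=25
R1=25^15=22
R2=116+4=120
R5=2-1=1
CMP R5, 0  (cmp 1,0)
JNZ L0: taken
R1=M[120]=23
R1=23^15=24
R2=120+4=124
R5=1-1=0
CMP R5, 0  (cmp 0,0)
JNZ L0: not taken
STORE R1, [108] → M[108]=24
halt.
Total executed instructions: 41.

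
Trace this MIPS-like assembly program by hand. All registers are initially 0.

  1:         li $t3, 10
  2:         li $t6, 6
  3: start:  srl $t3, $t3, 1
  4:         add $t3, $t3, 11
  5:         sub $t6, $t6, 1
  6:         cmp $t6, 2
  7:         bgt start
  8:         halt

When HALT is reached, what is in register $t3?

after li $t3, 10: $t3=10
after li $t6, 6: $t6=6
after srl $t3, $t3, 1: $t3=10>>1=5
after add $t3, $t3, 11: $t3=5+11=16
after sub $t6, $t6, 1: $t6=6-1=5
cmp $t6, 2  (cmp 5,2)
bgt start: taken
after srl $t3, $t3, 1: $t3=16>>1=8
after add $t3, $t3, 11: $t3=8+11=19
after sub $t6, $t6, 1: $t6=5-1=4
cmp $t6, 2  (cmp 4,2)
bgt start: taken
after srl $t3, $t3, 1: $t3=19>>1=9
after add $t3, $t3, 11: $t3=9+11=20
after sub $t6, $t6, 1: $t6=4-1=3
cmp $t6, 2  (cmp 3,2)
bgt start: taken
after srl $t3, $t3, 1: $t3=20>>1=10
after add $t3, $t3, 11: $t3=10+11=21
after sub $t6, $t6, 1: $t6=3-1=2
cmp $t6, 2  (cmp 2,2)
bgt start: not taken
halt.

21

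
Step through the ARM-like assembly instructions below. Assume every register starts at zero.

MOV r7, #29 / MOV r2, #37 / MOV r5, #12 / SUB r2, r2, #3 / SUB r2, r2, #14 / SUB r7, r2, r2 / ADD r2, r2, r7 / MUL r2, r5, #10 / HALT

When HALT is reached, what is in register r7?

0

after MOV r7, #29: r7=29
after MOV r2, #37: r2=37
after MOV r5, #12: r5=12
after SUB r2, r2, #3: r2=37-3=34
after SUB r2, r2, #14: r2=34-14=20
after SUB r7, r2, r2: r7=20-20=0
after ADD r2, r2, r7: r2=20+0=20
after MUL r2, r5, #10: r2=12*10=120
halt.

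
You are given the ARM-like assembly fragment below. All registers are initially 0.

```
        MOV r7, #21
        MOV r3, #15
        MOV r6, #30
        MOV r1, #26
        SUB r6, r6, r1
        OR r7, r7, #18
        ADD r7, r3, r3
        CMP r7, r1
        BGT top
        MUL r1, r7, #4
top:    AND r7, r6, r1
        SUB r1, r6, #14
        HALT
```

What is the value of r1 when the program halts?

-10

r7=21
r3=15
r6=30
r1=26
r6=30-26=4
r7=21|18=23
r7=15+15=30
CMP r7, r1  (cmp 30,26)
BGT top: taken
r7=4&26=0
r1=4-14=-10
halt.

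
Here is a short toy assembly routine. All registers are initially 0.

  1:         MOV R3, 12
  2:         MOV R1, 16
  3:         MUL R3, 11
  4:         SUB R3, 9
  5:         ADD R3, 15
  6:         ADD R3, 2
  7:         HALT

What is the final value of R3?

MOV R3, 12 → R3=12
MOV R1, 16 → R1=16
MUL R3, 11 → R3=12*11=132
SUB R3, 9 → R3=132-9=123
ADD R3, 15 → R3=123+15=138
ADD R3, 2 → R3=138+2=140
halt.

140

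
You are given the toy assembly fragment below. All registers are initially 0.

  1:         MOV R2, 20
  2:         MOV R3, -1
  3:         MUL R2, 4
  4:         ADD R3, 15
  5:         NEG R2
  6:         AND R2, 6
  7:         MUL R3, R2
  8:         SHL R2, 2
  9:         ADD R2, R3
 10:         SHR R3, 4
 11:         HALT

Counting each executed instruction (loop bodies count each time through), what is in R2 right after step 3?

80

R2=20
R3=-1
R2=20*4=80
After step 3: R2 = 80.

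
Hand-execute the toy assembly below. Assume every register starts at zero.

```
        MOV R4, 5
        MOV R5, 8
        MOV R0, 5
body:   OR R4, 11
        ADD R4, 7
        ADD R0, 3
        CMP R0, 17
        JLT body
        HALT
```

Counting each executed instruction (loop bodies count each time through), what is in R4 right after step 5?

MOV R4, 5 → R4=5
MOV R5, 8 → R5=8
MOV R0, 5 → R0=5
OR R4, 11 → R4=5|11=15
ADD R4, 7 → R4=15+7=22
After step 5: R4 = 22.

22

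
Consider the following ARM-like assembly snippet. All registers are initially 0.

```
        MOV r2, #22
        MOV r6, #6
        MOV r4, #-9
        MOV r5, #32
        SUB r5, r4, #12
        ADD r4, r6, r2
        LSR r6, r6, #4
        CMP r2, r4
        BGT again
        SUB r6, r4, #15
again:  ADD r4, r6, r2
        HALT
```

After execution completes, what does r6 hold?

r2=22
r6=6
r4=-9
r5=32
r5=(-9)-12=-21
r4=6+22=28
r6=6>>4=0
CMP r2, r4  (cmp 22,28)
BGT again: not taken
r6=28-15=13
r4=13+22=35
halt.

13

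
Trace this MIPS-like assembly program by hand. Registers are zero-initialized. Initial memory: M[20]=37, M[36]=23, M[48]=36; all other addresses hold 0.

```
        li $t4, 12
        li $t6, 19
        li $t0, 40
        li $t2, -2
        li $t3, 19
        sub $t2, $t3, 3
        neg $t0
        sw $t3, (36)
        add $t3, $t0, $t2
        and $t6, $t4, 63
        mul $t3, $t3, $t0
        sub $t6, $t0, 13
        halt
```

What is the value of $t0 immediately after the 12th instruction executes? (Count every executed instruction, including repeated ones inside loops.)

-40

after li $t4, 12: $t4=12
after li $t6, 19: $t6=19
after li $t0, 40: $t0=40
after li $t2, -2: $t2=-2
after li $t3, 19: $t3=19
after sub $t2, $t3, 3: $t2=19-3=16
after neg $t0: $t0=-(40)=-40
sw $t3, (36) → M[36]=19
after add $t3, $t0, $t2: $t3=(-40)+16=-24
after and $t6, $t4, 63: $t6=12&63=12
after mul $t3, $t3, $t0: $t3=(-24)*(-40)=960
after sub $t6, $t0, 13: $t6=(-40)-13=-53
After step 12: $t0 = -40.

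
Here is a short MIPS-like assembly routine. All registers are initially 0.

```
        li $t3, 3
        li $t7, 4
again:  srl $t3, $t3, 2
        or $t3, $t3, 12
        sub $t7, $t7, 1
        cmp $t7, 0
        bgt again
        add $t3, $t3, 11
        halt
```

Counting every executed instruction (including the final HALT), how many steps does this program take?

24

after li $t3, 3: $t3=3
after li $t7, 4: $t7=4
after srl $t3, $t3, 2: $t3=3>>2=0
after or $t3, $t3, 12: $t3=0|12=12
after sub $t7, $t7, 1: $t7=4-1=3
cmp $t7, 0  (cmp 3,0)
bgt again: taken
after srl $t3, $t3, 2: $t3=12>>2=3
after or $t3, $t3, 12: $t3=3|12=15
after sub $t7, $t7, 1: $t7=3-1=2
cmp $t7, 0  (cmp 2,0)
bgt again: taken
after srl $t3, $t3, 2: $t3=15>>2=3
after or $t3, $t3, 12: $t3=3|12=15
after sub $t7, $t7, 1: $t7=2-1=1
cmp $t7, 0  (cmp 1,0)
bgt again: taken
after srl $t3, $t3, 2: $t3=15>>2=3
after or $t3, $t3, 12: $t3=3|12=15
after sub $t7, $t7, 1: $t7=1-1=0
cmp $t7, 0  (cmp 0,0)
bgt again: not taken
after add $t3, $t3, 11: $t3=15+11=26
halt.
Total executed instructions: 24.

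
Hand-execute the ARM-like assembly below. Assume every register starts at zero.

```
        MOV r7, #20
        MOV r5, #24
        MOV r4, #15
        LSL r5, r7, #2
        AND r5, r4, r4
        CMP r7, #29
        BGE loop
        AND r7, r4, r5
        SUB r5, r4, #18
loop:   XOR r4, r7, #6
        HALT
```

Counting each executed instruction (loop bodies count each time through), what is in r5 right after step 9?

after MOV r7, #20: r7=20
after MOV r5, #24: r5=24
after MOV r4, #15: r4=15
after LSL r5, r7, #2: r5=20<<2=80
after AND r5, r4, r4: r5=15&15=15
CMP r7, #29  (cmp 20,29)
BGE loop: not taken
after AND r7, r4, r5: r7=15&15=15
after SUB r5, r4, #18: r5=15-18=-3
After step 9: r5 = -3.

-3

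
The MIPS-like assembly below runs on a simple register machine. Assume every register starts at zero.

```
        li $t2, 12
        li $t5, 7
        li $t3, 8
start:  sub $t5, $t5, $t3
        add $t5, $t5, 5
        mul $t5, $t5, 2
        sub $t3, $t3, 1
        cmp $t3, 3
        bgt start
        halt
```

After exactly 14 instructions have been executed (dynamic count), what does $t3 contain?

after li $t2, 12: $t2=12
after li $t5, 7: $t5=7
after li $t3, 8: $t3=8
after sub $t5, $t5, $t3: $t5=7-8=-1
after add $t5, $t5, 5: $t5=(-1)+5=4
after mul $t5, $t5, 2: $t5=4*2=8
after sub $t3, $t3, 1: $t3=8-1=7
cmp $t3, 3  (cmp 7,3)
bgt start: taken
after sub $t5, $t5, $t3: $t5=8-7=1
after add $t5, $t5, 5: $t5=1+5=6
after mul $t5, $t5, 2: $t5=6*2=12
after sub $t3, $t3, 1: $t3=7-1=6
cmp $t3, 3  (cmp 6,3)
After step 14: $t3 = 6.

6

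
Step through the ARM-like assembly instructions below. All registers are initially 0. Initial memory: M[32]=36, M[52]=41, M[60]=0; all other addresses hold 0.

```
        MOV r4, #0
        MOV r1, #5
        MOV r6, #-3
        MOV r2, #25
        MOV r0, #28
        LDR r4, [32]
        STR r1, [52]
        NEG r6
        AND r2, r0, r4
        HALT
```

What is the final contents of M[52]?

r4=0
r1=5
r6=-3
r2=25
r0=28
r4=M[32]=36
STR r1, [52] → M[52]=5
r6=-(-3)=3
r2=28&36=4
halt.

5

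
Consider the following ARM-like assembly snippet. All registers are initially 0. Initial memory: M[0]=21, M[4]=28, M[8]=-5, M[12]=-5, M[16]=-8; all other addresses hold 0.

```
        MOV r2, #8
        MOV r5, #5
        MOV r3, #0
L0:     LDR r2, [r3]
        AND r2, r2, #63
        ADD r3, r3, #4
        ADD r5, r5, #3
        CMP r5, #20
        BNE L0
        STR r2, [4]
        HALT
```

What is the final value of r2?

56

after MOV r2, #8: r2=8
after MOV r5, #5: r5=5
after MOV r3, #0: r3=0
after LDR r2, [r3]: r2=M[0]=21
after AND r2, r2, #63: r2=21&63=21
after ADD r3, r3, #4: r3=0+4=4
after ADD r5, r5, #3: r5=5+3=8
CMP r5, #20  (cmp 8,20)
BNE L0: taken
after LDR r2, [r3]: r2=M[4]=28
after AND r2, r2, #63: r2=28&63=28
after ADD r3, r3, #4: r3=4+4=8
after ADD r5, r5, #3: r5=8+3=11
CMP r5, #20  (cmp 11,20)
BNE L0: taken
after LDR r2, [r3]: r2=M[8]=-5
after AND r2, r2, #63: r2=(-5)&63=59
after ADD r3, r3, #4: r3=8+4=12
after ADD r5, r5, #3: r5=11+3=14
CMP r5, #20  (cmp 14,20)
BNE L0: taken
after LDR r2, [r3]: r2=M[12]=-5
after AND r2, r2, #63: r2=(-5)&63=59
after ADD r3, r3, #4: r3=12+4=16
after ADD r5, r5, #3: r5=14+3=17
CMP r5, #20  (cmp 17,20)
BNE L0: taken
after LDR r2, [r3]: r2=M[16]=-8
after AND r2, r2, #63: r2=(-8)&63=56
after ADD r3, r3, #4: r3=16+4=20
after ADD r5, r5, #3: r5=17+3=20
CMP r5, #20  (cmp 20,20)
BNE L0: not taken
STR r2, [4] → M[4]=56
halt.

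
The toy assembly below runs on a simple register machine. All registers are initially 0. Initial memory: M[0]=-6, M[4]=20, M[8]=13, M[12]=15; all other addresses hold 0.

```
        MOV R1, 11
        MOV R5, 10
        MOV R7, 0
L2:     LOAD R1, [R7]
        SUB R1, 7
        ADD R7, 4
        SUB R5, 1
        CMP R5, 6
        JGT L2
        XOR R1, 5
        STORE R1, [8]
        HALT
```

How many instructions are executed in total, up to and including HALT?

MOV R1, 11 → R1=11
MOV R5, 10 → R5=10
MOV R7, 0 → R7=0
LOAD R1, [R7] → R1=M[0]=-6
SUB R1, 7 → R1=(-6)-7=-13
ADD R7, 4 → R7=0+4=4
SUB R5, 1 → R5=10-1=9
CMP R5, 6  (cmp 9,6)
JGT L2: taken
LOAD R1, [R7] → R1=M[4]=20
SUB R1, 7 → R1=20-7=13
ADD R7, 4 → R7=4+4=8
SUB R5, 1 → R5=9-1=8
CMP R5, 6  (cmp 8,6)
JGT L2: taken
LOAD R1, [R7] → R1=M[8]=13
SUB R1, 7 → R1=13-7=6
ADD R7, 4 → R7=8+4=12
SUB R5, 1 → R5=8-1=7
CMP R5, 6  (cmp 7,6)
JGT L2: taken
LOAD R1, [R7] → R1=M[12]=15
SUB R1, 7 → R1=15-7=8
ADD R7, 4 → R7=12+4=16
SUB R5, 1 → R5=7-1=6
CMP R5, 6  (cmp 6,6)
JGT L2: not taken
XOR R1, 5 → R1=8^5=13
STORE R1, [8] → M[8]=13
halt.
Total executed instructions: 30.

30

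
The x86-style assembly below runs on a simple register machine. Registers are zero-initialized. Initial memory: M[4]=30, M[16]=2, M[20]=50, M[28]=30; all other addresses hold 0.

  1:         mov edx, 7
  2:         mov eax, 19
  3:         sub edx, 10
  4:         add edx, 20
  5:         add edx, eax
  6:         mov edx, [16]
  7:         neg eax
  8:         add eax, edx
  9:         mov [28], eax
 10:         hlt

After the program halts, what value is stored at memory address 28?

mov edx, 7 → edx=7
mov eax, 19 → eax=19
sub edx, 10 → edx=7-10=-3
add edx, 20 → edx=(-3)+20=17
add edx, eax → edx=17+19=36
mov edx, [16] → edx=M[16]=2
neg eax → eax=-(19)=-19
add eax, edx → eax=(-19)+2=-17
mov [28], eax → M[28]=-17
halt.

-17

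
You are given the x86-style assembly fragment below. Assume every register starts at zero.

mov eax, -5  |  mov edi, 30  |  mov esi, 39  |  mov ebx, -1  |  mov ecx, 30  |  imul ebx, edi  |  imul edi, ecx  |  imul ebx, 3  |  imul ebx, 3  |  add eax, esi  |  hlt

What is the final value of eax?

34

eax=-5
edi=30
esi=39
ebx=-1
ecx=30
ebx=(-1)*30=-30
edi=30*30=900
ebx=(-30)*3=-90
ebx=(-90)*3=-270
eax=(-5)+39=34
halt.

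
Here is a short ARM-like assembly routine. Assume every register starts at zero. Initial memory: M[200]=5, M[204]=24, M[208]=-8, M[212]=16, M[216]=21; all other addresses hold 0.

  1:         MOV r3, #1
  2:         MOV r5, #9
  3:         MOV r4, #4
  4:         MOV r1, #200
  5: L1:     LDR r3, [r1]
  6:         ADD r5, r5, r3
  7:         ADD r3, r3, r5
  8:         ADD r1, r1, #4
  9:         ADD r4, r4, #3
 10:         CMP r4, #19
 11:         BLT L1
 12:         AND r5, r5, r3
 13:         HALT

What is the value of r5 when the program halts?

MOV r3, #1 → r3=1
MOV r5, #9 → r5=9
MOV r4, #4 → r4=4
MOV r1, #200 → r1=200
LDR r3, [r1] → r3=M[200]=5
ADD r5, r5, r3 → r5=9+5=14
ADD r3, r3, r5 → r3=5+14=19
ADD r1, r1, #4 → r1=200+4=204
ADD r4, r4, #3 → r4=4+3=7
CMP r4, #19  (cmp 7,19)
BLT L1: taken
LDR r3, [r1] → r3=M[204]=24
ADD r5, r5, r3 → r5=14+24=38
ADD r3, r3, r5 → r3=24+38=62
ADD r1, r1, #4 → r1=204+4=208
ADD r4, r4, #3 → r4=7+3=10
CMP r4, #19  (cmp 10,19)
BLT L1: taken
LDR r3, [r1] → r3=M[208]=-8
ADD r5, r5, r3 → r5=38+(-8)=30
ADD r3, r3, r5 → r3=(-8)+30=22
ADD r1, r1, #4 → r1=208+4=212
ADD r4, r4, #3 → r4=10+3=13
CMP r4, #19  (cmp 13,19)
BLT L1: taken
LDR r3, [r1] → r3=M[212]=16
ADD r5, r5, r3 → r5=30+16=46
ADD r3, r3, r5 → r3=16+46=62
ADD r1, r1, #4 → r1=212+4=216
ADD r4, r4, #3 → r4=13+3=16
CMP r4, #19  (cmp 16,19)
BLT L1: taken
LDR r3, [r1] → r3=M[216]=21
ADD r5, r5, r3 → r5=46+21=67
ADD r3, r3, r5 → r3=21+67=88
ADD r1, r1, #4 → r1=216+4=220
ADD r4, r4, #3 → r4=16+3=19
CMP r4, #19  (cmp 19,19)
BLT L1: not taken
AND r5, r5, r3 → r5=67&88=64
halt.

64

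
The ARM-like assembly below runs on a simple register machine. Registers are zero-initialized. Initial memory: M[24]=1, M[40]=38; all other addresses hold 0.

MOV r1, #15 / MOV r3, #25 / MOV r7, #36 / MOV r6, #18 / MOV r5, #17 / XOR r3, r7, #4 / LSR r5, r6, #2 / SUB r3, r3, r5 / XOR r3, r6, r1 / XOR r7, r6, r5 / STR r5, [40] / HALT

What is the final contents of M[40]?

4

r1=15
r3=25
r7=36
r6=18
r5=17
r3=36^4=32
r5=18>>2=4
r3=32-4=28
r3=18^15=29
r7=18^4=22
STR r5, [40] → M[40]=4
halt.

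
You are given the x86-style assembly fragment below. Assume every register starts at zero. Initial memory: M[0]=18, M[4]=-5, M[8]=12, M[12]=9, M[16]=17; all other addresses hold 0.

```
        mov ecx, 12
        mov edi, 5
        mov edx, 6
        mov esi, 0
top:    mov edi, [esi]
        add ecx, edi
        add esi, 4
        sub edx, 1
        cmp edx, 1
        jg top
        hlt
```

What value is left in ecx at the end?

mov ecx, 12 → ecx=12
mov edi, 5 → edi=5
mov edx, 6 → edx=6
mov esi, 0 → esi=0
mov edi, [esi] → edi=M[0]=18
add ecx, edi → ecx=12+18=30
add esi, 4 → esi=0+4=4
sub edx, 1 → edx=6-1=5
cmp edx, 1  (cmp 5,1)
jg top: taken
mov edi, [esi] → edi=M[4]=-5
add ecx, edi → ecx=30+(-5)=25
add esi, 4 → esi=4+4=8
sub edx, 1 → edx=5-1=4
cmp edx, 1  (cmp 4,1)
jg top: taken
mov edi, [esi] → edi=M[8]=12
add ecx, edi → ecx=25+12=37
add esi, 4 → esi=8+4=12
sub edx, 1 → edx=4-1=3
cmp edx, 1  (cmp 3,1)
jg top: taken
mov edi, [esi] → edi=M[12]=9
add ecx, edi → ecx=37+9=46
add esi, 4 → esi=12+4=16
sub edx, 1 → edx=3-1=2
cmp edx, 1  (cmp 2,1)
jg top: taken
mov edi, [esi] → edi=M[16]=17
add ecx, edi → ecx=46+17=63
add esi, 4 → esi=16+4=20
sub edx, 1 → edx=2-1=1
cmp edx, 1  (cmp 1,1)
jg top: not taken
halt.

63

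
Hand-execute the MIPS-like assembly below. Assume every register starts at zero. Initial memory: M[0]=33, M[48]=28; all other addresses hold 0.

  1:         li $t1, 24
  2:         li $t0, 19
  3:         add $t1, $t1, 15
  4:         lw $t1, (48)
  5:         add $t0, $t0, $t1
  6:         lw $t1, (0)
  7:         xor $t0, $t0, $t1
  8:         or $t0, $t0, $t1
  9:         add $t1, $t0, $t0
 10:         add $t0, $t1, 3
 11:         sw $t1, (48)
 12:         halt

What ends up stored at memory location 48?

94

after li $t1, 24: $t1=24
after li $t0, 19: $t0=19
after add $t1, $t1, 15: $t1=24+15=39
after lw $t1, (48): $t1=M[48]=28
after add $t0, $t0, $t1: $t0=19+28=47
after lw $t1, (0): $t1=M[0]=33
after xor $t0, $t0, $t1: $t0=47^33=14
after or $t0, $t0, $t1: $t0=14|33=47
after add $t1, $t0, $t0: $t1=47+47=94
after add $t0, $t1, 3: $t0=94+3=97
sw $t1, (48) → M[48]=94
halt.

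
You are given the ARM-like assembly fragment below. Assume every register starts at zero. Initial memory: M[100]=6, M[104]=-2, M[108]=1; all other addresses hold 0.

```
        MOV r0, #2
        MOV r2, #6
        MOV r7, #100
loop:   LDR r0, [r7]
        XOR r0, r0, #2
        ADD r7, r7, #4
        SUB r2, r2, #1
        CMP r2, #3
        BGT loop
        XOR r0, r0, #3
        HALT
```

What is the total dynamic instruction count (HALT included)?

after MOV r0, #2: r0=2
after MOV r2, #6: r2=6
after MOV r7, #100: r7=100
after LDR r0, [r7]: r0=M[100]=6
after XOR r0, r0, #2: r0=6^2=4
after ADD r7, r7, #4: r7=100+4=104
after SUB r2, r2, #1: r2=6-1=5
CMP r2, #3  (cmp 5,3)
BGT loop: taken
after LDR r0, [r7]: r0=M[104]=-2
after XOR r0, r0, #2: r0=(-2)^2=-4
after ADD r7, r7, #4: r7=104+4=108
after SUB r2, r2, #1: r2=5-1=4
CMP r2, #3  (cmp 4,3)
BGT loop: taken
after LDR r0, [r7]: r0=M[108]=1
after XOR r0, r0, #2: r0=1^2=3
after ADD r7, r7, #4: r7=108+4=112
after SUB r2, r2, #1: r2=4-1=3
CMP r2, #3  (cmp 3,3)
BGT loop: not taken
after XOR r0, r0, #3: r0=3^3=0
halt.
Total executed instructions: 23.

23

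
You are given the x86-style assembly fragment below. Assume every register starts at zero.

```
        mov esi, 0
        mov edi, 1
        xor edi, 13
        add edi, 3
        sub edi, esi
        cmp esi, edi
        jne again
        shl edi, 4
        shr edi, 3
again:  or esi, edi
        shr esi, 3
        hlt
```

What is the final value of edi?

mov esi, 0 → esi=0
mov edi, 1 → edi=1
xor edi, 13 → edi=1^13=12
add edi, 3 → edi=12+3=15
sub edi, esi → edi=15-0=15
cmp esi, edi  (cmp 0,15)
jne again: taken
or esi, edi → esi=0|15=15
shr esi, 3 → esi=15>>3=1
halt.

15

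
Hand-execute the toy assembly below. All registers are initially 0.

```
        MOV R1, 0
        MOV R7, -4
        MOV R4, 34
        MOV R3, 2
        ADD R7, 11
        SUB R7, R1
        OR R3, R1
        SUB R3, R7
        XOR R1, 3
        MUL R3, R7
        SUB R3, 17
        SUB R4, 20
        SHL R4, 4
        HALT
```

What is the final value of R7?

after MOV R1, 0: R1=0
after MOV R7, -4: R7=-4
after MOV R4, 34: R4=34
after MOV R3, 2: R3=2
after ADD R7, 11: R7=(-4)+11=7
after SUB R7, R1: R7=7-0=7
after OR R3, R1: R3=2|0=2
after SUB R3, R7: R3=2-7=-5
after XOR R1, 3: R1=0^3=3
after MUL R3, R7: R3=(-5)*7=-35
after SUB R3, 17: R3=(-35)-17=-52
after SUB R4, 20: R4=34-20=14
after SHL R4, 4: R4=14<<4=224
halt.

7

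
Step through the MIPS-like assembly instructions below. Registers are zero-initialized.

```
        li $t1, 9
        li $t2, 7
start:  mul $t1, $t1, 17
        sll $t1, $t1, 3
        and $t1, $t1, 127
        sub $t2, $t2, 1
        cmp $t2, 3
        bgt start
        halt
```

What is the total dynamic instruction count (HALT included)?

$t1=9
$t2=7
$t1=9*17=153
$t1=153<<3=1224
$t1=1224&127=72
$t2=7-1=6
cmp $t2, 3  (cmp 6,3)
bgt start: taken
$t1=72*17=1224
$t1=1224<<3=9792
$t1=9792&127=64
$t2=6-1=5
cmp $t2, 3  (cmp 5,3)
bgt start: taken
$t1=64*17=1088
$t1=1088<<3=8704
$t1=8704&127=0
$t2=5-1=4
cmp $t2, 3  (cmp 4,3)
bgt start: taken
$t1=0*17=0
$t1=0<<3=0
$t1=0&127=0
$t2=4-1=3
cmp $t2, 3  (cmp 3,3)
bgt start: not taken
halt.
Total executed instructions: 27.

27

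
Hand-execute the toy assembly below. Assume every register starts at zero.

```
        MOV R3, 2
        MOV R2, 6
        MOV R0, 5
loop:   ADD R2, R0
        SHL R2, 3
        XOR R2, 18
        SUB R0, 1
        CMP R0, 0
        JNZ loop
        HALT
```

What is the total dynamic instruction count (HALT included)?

34

R3=2
R2=6
R0=5
R2=6+5=11
R2=11<<3=88
R2=88^18=74
R0=5-1=4
CMP R0, 0  (cmp 4,0)
JNZ loop: taken
R2=74+4=78
R2=78<<3=624
R2=624^18=610
R0=4-1=3
CMP R0, 0  (cmp 3,0)
JNZ loop: taken
R2=610+3=613
R2=613<<3=4904
R2=4904^18=4922
R0=3-1=2
CMP R0, 0  (cmp 2,0)
JNZ loop: taken
R2=4922+2=4924
R2=4924<<3=39392
R2=39392^18=39410
R0=2-1=1
CMP R0, 0  (cmp 1,0)
JNZ loop: taken
R2=39410+1=39411
R2=39411<<3=315288
R2=315288^18=315274
R0=1-1=0
CMP R0, 0  (cmp 0,0)
JNZ loop: not taken
halt.
Total executed instructions: 34.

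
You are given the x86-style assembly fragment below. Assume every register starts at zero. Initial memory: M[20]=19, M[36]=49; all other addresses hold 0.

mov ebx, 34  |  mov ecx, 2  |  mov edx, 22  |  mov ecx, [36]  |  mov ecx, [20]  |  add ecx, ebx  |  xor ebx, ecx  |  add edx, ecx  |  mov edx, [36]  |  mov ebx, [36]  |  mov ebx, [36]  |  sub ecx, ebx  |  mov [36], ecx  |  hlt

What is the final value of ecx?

4

after mov ebx, 34: ebx=34
after mov ecx, 2: ecx=2
after mov edx, 22: edx=22
after mov ecx, [36]: ecx=M[36]=49
after mov ecx, [20]: ecx=M[20]=19
after add ecx, ebx: ecx=19+34=53
after xor ebx, ecx: ebx=34^53=23
after add edx, ecx: edx=22+53=75
after mov edx, [36]: edx=M[36]=49
after mov ebx, [36]: ebx=M[36]=49
after mov ebx, [36]: ebx=M[36]=49
after sub ecx, ebx: ecx=53-49=4
mov [36], ecx → M[36]=4
halt.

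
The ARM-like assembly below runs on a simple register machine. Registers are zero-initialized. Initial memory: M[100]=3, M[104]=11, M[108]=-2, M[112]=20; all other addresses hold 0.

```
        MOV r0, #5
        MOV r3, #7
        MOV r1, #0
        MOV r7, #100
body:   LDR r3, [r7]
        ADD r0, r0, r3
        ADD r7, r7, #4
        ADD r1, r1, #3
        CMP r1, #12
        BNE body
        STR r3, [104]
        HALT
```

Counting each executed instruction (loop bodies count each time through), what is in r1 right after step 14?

after MOV r0, #5: r0=5
after MOV r3, #7: r3=7
after MOV r1, #0: r1=0
after MOV r7, #100: r7=100
after LDR r3, [r7]: r3=M[100]=3
after ADD r0, r0, r3: r0=5+3=8
after ADD r7, r7, #4: r7=100+4=104
after ADD r1, r1, #3: r1=0+3=3
CMP r1, #12  (cmp 3,12)
BNE body: taken
after LDR r3, [r7]: r3=M[104]=11
after ADD r0, r0, r3: r0=8+11=19
after ADD r7, r7, #4: r7=104+4=108
after ADD r1, r1, #3: r1=3+3=6
After step 14: r1 = 6.

6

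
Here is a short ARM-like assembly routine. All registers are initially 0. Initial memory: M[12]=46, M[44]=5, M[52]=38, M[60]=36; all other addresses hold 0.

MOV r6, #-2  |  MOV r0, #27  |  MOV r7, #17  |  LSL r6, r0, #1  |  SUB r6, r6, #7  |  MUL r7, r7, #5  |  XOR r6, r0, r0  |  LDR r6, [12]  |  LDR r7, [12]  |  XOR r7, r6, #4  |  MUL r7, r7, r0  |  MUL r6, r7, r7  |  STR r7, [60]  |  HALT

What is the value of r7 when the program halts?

MOV r6, #-2 → r6=-2
MOV r0, #27 → r0=27
MOV r7, #17 → r7=17
LSL r6, r0, #1 → r6=27<<1=54
SUB r6, r6, #7 → r6=54-7=47
MUL r7, r7, #5 → r7=17*5=85
XOR r6, r0, r0 → r6=27^27=0
LDR r6, [12] → r6=M[12]=46
LDR r7, [12] → r7=M[12]=46
XOR r7, r6, #4 → r7=46^4=42
MUL r7, r7, r0 → r7=42*27=1134
MUL r6, r7, r7 → r6=1134*1134=1285956
STR r7, [60] → M[60]=1134
halt.

1134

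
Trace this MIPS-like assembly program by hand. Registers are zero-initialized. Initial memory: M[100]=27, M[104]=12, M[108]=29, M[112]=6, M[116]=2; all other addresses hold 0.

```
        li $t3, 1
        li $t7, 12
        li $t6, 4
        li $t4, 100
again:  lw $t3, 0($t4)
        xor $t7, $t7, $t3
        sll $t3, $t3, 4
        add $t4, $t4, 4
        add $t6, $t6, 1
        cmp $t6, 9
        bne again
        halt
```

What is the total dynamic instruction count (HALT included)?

40

li $t3, 1 → $t3=1
li $t7, 12 → $t7=12
li $t6, 4 → $t6=4
li $t4, 100 → $t4=100
lw $t3, 0($t4) → $t3=M[100]=27
xor $t7, $t7, $t3 → $t7=12^27=23
sll $t3, $t3, 4 → $t3=27<<4=432
add $t4, $t4, 4 → $t4=100+4=104
add $t6, $t6, 1 → $t6=4+1=5
cmp $t6, 9  (cmp 5,9)
bne again: taken
lw $t3, 0($t4) → $t3=M[104]=12
xor $t7, $t7, $t3 → $t7=23^12=27
sll $t3, $t3, 4 → $t3=12<<4=192
add $t4, $t4, 4 → $t4=104+4=108
add $t6, $t6, 1 → $t6=5+1=6
cmp $t6, 9  (cmp 6,9)
bne again: taken
lw $t3, 0($t4) → $t3=M[108]=29
xor $t7, $t7, $t3 → $t7=27^29=6
sll $t3, $t3, 4 → $t3=29<<4=464
add $t4, $t4, 4 → $t4=108+4=112
add $t6, $t6, 1 → $t6=6+1=7
cmp $t6, 9  (cmp 7,9)
bne again: taken
lw $t3, 0($t4) → $t3=M[112]=6
xor $t7, $t7, $t3 → $t7=6^6=0
sll $t3, $t3, 4 → $t3=6<<4=96
add $t4, $t4, 4 → $t4=112+4=116
add $t6, $t6, 1 → $t6=7+1=8
cmp $t6, 9  (cmp 8,9)
bne again: taken
lw $t3, 0($t4) → $t3=M[116]=2
xor $t7, $t7, $t3 → $t7=0^2=2
sll $t3, $t3, 4 → $t3=2<<4=32
add $t4, $t4, 4 → $t4=116+4=120
add $t6, $t6, 1 → $t6=8+1=9
cmp $t6, 9  (cmp 9,9)
bne again: not taken
halt.
Total executed instructions: 40.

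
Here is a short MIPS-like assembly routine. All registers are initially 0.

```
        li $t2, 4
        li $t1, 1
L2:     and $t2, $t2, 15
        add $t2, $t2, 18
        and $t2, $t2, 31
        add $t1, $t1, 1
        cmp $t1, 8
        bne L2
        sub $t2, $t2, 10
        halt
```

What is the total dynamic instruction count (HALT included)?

$t2=4
$t1=1
$t2=4&15=4
$t2=4+18=22
$t2=22&31=22
$t1=1+1=2
cmp $t1, 8  (cmp 2,8)
bne L2: taken
$t2=22&15=6
$t2=6+18=24
$t2=24&31=24
$t1=2+1=3
cmp $t1, 8  (cmp 3,8)
bne L2: taken
$t2=24&15=8
$t2=8+18=26
$t2=26&31=26
$t1=3+1=4
cmp $t1, 8  (cmp 4,8)
bne L2: taken
$t2=26&15=10
$t2=10+18=28
$t2=28&31=28
$t1=4+1=5
cmp $t1, 8  (cmp 5,8)
bne L2: taken
$t2=28&15=12
$t2=12+18=30
$t2=30&31=30
$t1=5+1=6
cmp $t1, 8  (cmp 6,8)
bne L2: taken
$t2=30&15=14
$t2=14+18=32
$t2=32&31=0
$t1=6+1=7
cmp $t1, 8  (cmp 7,8)
bne L2: taken
$t2=0&15=0
$t2=0+18=18
$t2=18&31=18
$t1=7+1=8
cmp $t1, 8  (cmp 8,8)
bne L2: not taken
$t2=18-10=8
halt.
Total executed instructions: 46.

46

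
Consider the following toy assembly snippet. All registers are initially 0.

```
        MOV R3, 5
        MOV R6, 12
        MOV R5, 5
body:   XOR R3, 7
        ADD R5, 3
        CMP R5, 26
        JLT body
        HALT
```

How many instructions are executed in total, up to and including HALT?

32

MOV R3, 5 → R3=5
MOV R6, 12 → R6=12
MOV R5, 5 → R5=5
XOR R3, 7 → R3=5^7=2
ADD R5, 3 → R5=5+3=8
CMP R5, 26  (cmp 8,26)
JLT body: taken
XOR R3, 7 → R3=2^7=5
ADD R5, 3 → R5=8+3=11
CMP R5, 26  (cmp 11,26)
JLT body: taken
XOR R3, 7 → R3=5^7=2
ADD R5, 3 → R5=11+3=14
CMP R5, 26  (cmp 14,26)
JLT body: taken
XOR R3, 7 → R3=2^7=5
ADD R5, 3 → R5=14+3=17
CMP R5, 26  (cmp 17,26)
JLT body: taken
XOR R3, 7 → R3=5^7=2
ADD R5, 3 → R5=17+3=20
CMP R5, 26  (cmp 20,26)
JLT body: taken
XOR R3, 7 → R3=2^7=5
ADD R5, 3 → R5=20+3=23
CMP R5, 26  (cmp 23,26)
JLT body: taken
XOR R3, 7 → R3=5^7=2
ADD R5, 3 → R5=23+3=26
CMP R5, 26  (cmp 26,26)
JLT body: not taken
halt.
Total executed instructions: 32.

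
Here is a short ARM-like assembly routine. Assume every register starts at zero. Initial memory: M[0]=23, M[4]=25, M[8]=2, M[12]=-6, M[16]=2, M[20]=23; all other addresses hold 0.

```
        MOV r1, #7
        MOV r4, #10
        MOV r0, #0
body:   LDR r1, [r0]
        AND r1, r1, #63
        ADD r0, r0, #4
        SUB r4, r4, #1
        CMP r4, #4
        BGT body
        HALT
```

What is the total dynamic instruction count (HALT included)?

40

MOV r1, #7 → r1=7
MOV r4, #10 → r4=10
MOV r0, #0 → r0=0
LDR r1, [r0] → r1=M[0]=23
AND r1, r1, #63 → r1=23&63=23
ADD r0, r0, #4 → r0=0+4=4
SUB r4, r4, #1 → r4=10-1=9
CMP r4, #4  (cmp 9,4)
BGT body: taken
LDR r1, [r0] → r1=M[4]=25
AND r1, r1, #63 → r1=25&63=25
ADD r0, r0, #4 → r0=4+4=8
SUB r4, r4, #1 → r4=9-1=8
CMP r4, #4  (cmp 8,4)
BGT body: taken
LDR r1, [r0] → r1=M[8]=2
AND r1, r1, #63 → r1=2&63=2
ADD r0, r0, #4 → r0=8+4=12
SUB r4, r4, #1 → r4=8-1=7
CMP r4, #4  (cmp 7,4)
BGT body: taken
LDR r1, [r0] → r1=M[12]=-6
AND r1, r1, #63 → r1=(-6)&63=58
ADD r0, r0, #4 → r0=12+4=16
SUB r4, r4, #1 → r4=7-1=6
CMP r4, #4  (cmp 6,4)
BGT body: taken
LDR r1, [r0] → r1=M[16]=2
AND r1, r1, #63 → r1=2&63=2
ADD r0, r0, #4 → r0=16+4=20
SUB r4, r4, #1 → r4=6-1=5
CMP r4, #4  (cmp 5,4)
BGT body: taken
LDR r1, [r0] → r1=M[20]=23
AND r1, r1, #63 → r1=23&63=23
ADD r0, r0, #4 → r0=20+4=24
SUB r4, r4, #1 → r4=5-1=4
CMP r4, #4  (cmp 4,4)
BGT body: not taken
halt.
Total executed instructions: 40.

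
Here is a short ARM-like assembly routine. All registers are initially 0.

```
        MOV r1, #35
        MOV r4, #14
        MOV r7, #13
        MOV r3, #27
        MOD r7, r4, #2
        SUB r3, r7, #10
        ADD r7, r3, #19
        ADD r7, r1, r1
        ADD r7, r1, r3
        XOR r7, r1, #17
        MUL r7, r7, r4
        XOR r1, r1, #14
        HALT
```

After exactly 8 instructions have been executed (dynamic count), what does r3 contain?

-10

after MOV r1, #35: r1=35
after MOV r4, #14: r4=14
after MOV r7, #13: r7=13
after MOV r3, #27: r3=27
after MOD r7, r4, #2: r7=14%2=0
after SUB r3, r7, #10: r3=0-10=-10
after ADD r7, r3, #19: r7=(-10)+19=9
after ADD r7, r1, r1: r7=35+35=70
After step 8: r3 = -10.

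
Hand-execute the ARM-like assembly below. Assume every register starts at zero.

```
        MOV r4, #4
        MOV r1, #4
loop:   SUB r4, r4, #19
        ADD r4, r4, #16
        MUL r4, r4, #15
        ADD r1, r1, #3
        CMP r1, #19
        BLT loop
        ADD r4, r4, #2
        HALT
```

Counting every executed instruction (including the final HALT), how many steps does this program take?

34

r4=4
r1=4
r4=4-19=-15
r4=(-15)+16=1
r4=1*15=15
r1=4+3=7
CMP r1, #19  (cmp 7,19)
BLT loop: taken
r4=15-19=-4
r4=(-4)+16=12
r4=12*15=180
r1=7+3=10
CMP r1, #19  (cmp 10,19)
BLT loop: taken
r4=180-19=161
r4=161+16=177
r4=177*15=2655
r1=10+3=13
CMP r1, #19  (cmp 13,19)
BLT loop: taken
r4=2655-19=2636
r4=2636+16=2652
r4=2652*15=39780
r1=13+3=16
CMP r1, #19  (cmp 16,19)
BLT loop: taken
r4=39780-19=39761
r4=39761+16=39777
r4=39777*15=596655
r1=16+3=19
CMP r1, #19  (cmp 19,19)
BLT loop: not taken
r4=596655+2=596657
halt.
Total executed instructions: 34.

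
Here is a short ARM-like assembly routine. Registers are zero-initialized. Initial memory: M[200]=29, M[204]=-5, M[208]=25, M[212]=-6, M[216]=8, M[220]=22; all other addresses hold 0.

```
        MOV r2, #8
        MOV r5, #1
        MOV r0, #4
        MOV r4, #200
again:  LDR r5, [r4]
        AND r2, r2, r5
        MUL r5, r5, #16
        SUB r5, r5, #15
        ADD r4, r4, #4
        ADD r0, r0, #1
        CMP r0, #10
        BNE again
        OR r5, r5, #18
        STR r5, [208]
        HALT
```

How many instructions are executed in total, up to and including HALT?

MOV r2, #8 → r2=8
MOV r5, #1 → r5=1
MOV r0, #4 → r0=4
MOV r4, #200 → r4=200
LDR r5, [r4] → r5=M[200]=29
AND r2, r2, r5 → r2=8&29=8
MUL r5, r5, #16 → r5=29*16=464
SUB r5, r5, #15 → r5=464-15=449
ADD r4, r4, #4 → r4=200+4=204
ADD r0, r0, #1 → r0=4+1=5
CMP r0, #10  (cmp 5,10)
BNE again: taken
LDR r5, [r4] → r5=M[204]=-5
AND r2, r2, r5 → r2=8&(-5)=8
MUL r5, r5, #16 → r5=(-5)*16=-80
SUB r5, r5, #15 → r5=(-80)-15=-95
ADD r4, r4, #4 → r4=204+4=208
ADD r0, r0, #1 → r0=5+1=6
CMP r0, #10  (cmp 6,10)
BNE again: taken
LDR r5, [r4] → r5=M[208]=25
AND r2, r2, r5 → r2=8&25=8
MUL r5, r5, #16 → r5=25*16=400
SUB r5, r5, #15 → r5=400-15=385
ADD r4, r4, #4 → r4=208+4=212
ADD r0, r0, #1 → r0=6+1=7
CMP r0, #10  (cmp 7,10)
BNE again: taken
LDR r5, [r4] → r5=M[212]=-6
AND r2, r2, r5 → r2=8&(-6)=8
MUL r5, r5, #16 → r5=(-6)*16=-96
SUB r5, r5, #15 → r5=(-96)-15=-111
ADD r4, r4, #4 → r4=212+4=216
ADD r0, r0, #1 → r0=7+1=8
CMP r0, #10  (cmp 8,10)
BNE again: taken
LDR r5, [r4] → r5=M[216]=8
AND r2, r2, r5 → r2=8&8=8
MUL r5, r5, #16 → r5=8*16=128
SUB r5, r5, #15 → r5=128-15=113
ADD r4, r4, #4 → r4=216+4=220
ADD r0, r0, #1 → r0=8+1=9
CMP r0, #10  (cmp 9,10)
BNE again: taken
LDR r5, [r4] → r5=M[220]=22
AND r2, r2, r5 → r2=8&22=0
MUL r5, r5, #16 → r5=22*16=352
SUB r5, r5, #15 → r5=352-15=337
ADD r4, r4, #4 → r4=220+4=224
ADD r0, r0, #1 → r0=9+1=10
CMP r0, #10  (cmp 10,10)
BNE again: not taken
OR r5, r5, #18 → r5=337|18=339
STR r5, [208] → M[208]=339
halt.
Total executed instructions: 55.

55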